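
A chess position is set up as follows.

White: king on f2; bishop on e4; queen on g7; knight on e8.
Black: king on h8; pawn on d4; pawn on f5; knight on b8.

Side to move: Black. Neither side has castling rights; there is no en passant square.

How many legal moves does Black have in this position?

Black to move; king on h8.
In check: yes, from the white queen on g7.
Legal moves: none.
Count: 0.

0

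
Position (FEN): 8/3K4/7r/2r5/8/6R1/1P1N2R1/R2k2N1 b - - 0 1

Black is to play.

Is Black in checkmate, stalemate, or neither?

neither

Black to move; black king on d1.
In check: yes, from the white rook on a1.
Legal moves for Black: Kc2, Rc1.
Black is in check but has 2 legal moves → neither.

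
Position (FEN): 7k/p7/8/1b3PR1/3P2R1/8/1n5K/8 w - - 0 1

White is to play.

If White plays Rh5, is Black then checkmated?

yes

After Rh5: black king on h8; in check: yes, from the white rook on h5.
King squares — g7: attacked by Rg4; h7: attacked by Rh5; g8: attacked by Rg4.
Black has no legal moves → checkmate.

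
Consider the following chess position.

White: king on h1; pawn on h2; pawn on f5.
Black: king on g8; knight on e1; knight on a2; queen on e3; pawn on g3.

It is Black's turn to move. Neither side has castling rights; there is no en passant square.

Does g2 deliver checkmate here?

yes

After g2: white king on h1; in check: yes, from the black pawn on g2.
King squares — g1: attacked by Qe3; g2: attacked by Ne1; h2: own pawn.
White has no legal moves → checkmate.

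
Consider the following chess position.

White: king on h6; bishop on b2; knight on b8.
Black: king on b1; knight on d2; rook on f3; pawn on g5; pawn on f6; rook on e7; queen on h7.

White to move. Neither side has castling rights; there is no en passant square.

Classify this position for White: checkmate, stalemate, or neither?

White to move; white king on h6.
In check: yes, from the black queen on h7.
King squares — g5: attacked by Pf6; h5: attacked by Qh7; g6: attacked by Qh7; g7: attacked by Re7; h7: attacked by Re7.
Legal moves for White: none.
In check with no legal moves → checkmate.

checkmate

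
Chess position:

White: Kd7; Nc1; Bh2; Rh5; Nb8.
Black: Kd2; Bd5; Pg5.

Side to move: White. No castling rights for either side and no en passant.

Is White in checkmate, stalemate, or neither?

neither

White to move; white king on d7.
In check: no.
Legal moves for White include: Nc6, Na6, Ke8, Kd8, Kc8, Ke7, Kc7, Kd6, Rh8, Rh7, Rh6, Rxg5, Rh4, Rh3, Bc7, Bd6, Be5, Bf4+, ... (list truncated; more exist).
White has legal moves and is not in check → neither.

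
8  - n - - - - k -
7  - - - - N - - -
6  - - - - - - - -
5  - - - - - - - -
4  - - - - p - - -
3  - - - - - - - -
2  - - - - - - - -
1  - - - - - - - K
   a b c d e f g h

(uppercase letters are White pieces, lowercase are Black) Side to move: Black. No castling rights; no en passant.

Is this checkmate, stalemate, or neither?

neither

Black to move; black king on g8.
In check: yes, from the white knight on e7.
King squares — f7: available; g7: available; h7: available; f8: available; h8: available.
Legal moves for Black: Kh8, Kf8, Kh7, Kg7, Kf7.
Black is in check but has 5 legal moves → neither.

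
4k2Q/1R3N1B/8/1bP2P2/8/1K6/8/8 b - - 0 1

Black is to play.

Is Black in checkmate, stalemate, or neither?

checkmate

Black to move; black king on e8.
In check: yes, from the white queen on h8.
King squares — d7: attacked by Rb7; e7: attacked by Rb7; f7: attacked by Rb7; d8: attacked by Nf7; f8: attacked by Qh8.
Legal moves for Black: none.
In check with no legal moves → checkmate.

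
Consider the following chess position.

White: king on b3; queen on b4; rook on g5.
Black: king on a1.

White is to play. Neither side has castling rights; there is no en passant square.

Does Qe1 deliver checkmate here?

After Qe1: black king on a1; in check: yes, from the white queen on e1.
King squares — b1: attacked by Qe1; a2: attacked by Kb3; b2: attacked by Kb3.
Black has no legal moves → checkmate.

yes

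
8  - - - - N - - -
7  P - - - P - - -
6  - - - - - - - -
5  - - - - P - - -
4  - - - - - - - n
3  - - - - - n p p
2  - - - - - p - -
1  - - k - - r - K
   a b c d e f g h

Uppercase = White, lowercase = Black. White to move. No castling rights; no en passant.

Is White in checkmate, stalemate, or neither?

White to move; white king on h1.
In check: yes, from the black rook on f1.
King squares — g1: attacked by Rf1; g2: attacked by Ph3; h2: attacked by Nf3.
Legal moves for White: none.
In check with no legal moves → checkmate.

checkmate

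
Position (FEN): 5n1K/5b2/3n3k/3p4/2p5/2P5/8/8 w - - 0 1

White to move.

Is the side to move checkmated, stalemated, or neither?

stalemate

White to move; white king on h8.
In check: no.
King squares — g7: attacked by Kh6; h7: attacked by Kh6; g8: attacked by Bf7.
Legal moves for White: none.
Not in check and no legal moves → stalemate.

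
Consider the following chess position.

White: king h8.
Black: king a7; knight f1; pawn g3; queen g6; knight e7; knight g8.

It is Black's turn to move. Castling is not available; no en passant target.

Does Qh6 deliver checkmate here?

yes

After Qh6: white king on h8; in check: yes, from the black queen on h6.
King squares — g7: attacked by Qh6; h7: attacked by Qh6; g8: attacked by Ne7.
White has no legal moves → checkmate.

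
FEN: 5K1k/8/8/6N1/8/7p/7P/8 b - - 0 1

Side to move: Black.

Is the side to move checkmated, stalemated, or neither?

stalemate

Black to move; black king on h8.
In check: no.
King squares — g7: attacked by Kf8; h7: attacked by Ng5; g8: attacked by Kf8.
Legal moves for Black: none.
Not in check and no legal moves → stalemate.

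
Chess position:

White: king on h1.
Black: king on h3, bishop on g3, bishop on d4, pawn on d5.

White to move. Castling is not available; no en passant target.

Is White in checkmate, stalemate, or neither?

White to move; white king on h1.
In check: no.
King squares — g1: attacked by Bd4; g2: attacked by Kh3; h2: attacked by Bg3.
Legal moves for White: none.
Not in check and no legal moves → stalemate.

stalemate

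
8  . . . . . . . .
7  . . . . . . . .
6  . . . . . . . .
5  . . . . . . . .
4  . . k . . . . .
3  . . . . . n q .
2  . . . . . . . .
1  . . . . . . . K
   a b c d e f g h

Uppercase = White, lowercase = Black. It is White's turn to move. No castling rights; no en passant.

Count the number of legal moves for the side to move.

0

White to move; king on h1.
In check: no.
Legal moves: none.
Count: 0.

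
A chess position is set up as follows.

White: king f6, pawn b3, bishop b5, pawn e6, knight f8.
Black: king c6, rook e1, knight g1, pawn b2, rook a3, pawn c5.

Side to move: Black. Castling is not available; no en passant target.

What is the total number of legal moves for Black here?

6

Black to move; king on c6.
In check: yes, from the white bishop on b5.
Legal moves: Kc7, Kb7, Kd6, Kb6, Kd5, Kxb5.
Count: 6.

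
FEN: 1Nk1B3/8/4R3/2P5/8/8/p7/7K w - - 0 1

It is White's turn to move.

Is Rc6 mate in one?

After Rc6: black king on c8; in check: yes, from the white rook on c6.
Black has 3 legal replies: Kd8, Kxb8, Kb7.
In check but a legal move exists → not checkmate.

no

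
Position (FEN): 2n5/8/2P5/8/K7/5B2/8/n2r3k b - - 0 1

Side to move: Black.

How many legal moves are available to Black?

Black to move; king on h1.
In check: yes, from the white bishop on f3.
Legal moves: Kh2, Kg1.
Count: 2.

2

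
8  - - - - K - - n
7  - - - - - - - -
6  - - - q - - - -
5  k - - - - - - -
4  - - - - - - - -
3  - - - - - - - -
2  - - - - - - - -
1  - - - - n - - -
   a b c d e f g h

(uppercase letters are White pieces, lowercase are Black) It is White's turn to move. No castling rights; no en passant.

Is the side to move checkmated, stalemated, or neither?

stalemate

White to move; white king on e8.
In check: no.
King squares — d7: attacked by Qd6; e7: attacked by Qd6; f7: attacked by Nh8; d8: attacked by Qd6; f8: attacked by Qd6.
Legal moves for White: none.
Not in check and no legal moves → stalemate.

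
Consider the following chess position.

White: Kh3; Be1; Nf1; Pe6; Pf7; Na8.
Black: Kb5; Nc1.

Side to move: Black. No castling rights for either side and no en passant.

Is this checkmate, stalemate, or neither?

neither

Black to move; black king on b5.
In check: no.
Legal moves for Black: Kc6, Ka6, Kc5, Kc4, Ka4, Nd3, Nb3, Ne2, Na2.
Black has 9 legal moves and is not in check → neither.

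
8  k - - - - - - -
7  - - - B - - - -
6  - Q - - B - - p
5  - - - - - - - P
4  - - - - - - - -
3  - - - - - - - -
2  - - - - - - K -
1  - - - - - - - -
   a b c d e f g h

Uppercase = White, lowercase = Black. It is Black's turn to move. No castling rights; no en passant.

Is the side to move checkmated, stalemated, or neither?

stalemate

Black to move; black king on a8.
In check: no.
King squares — a7: attacked by Qb6; b7: attacked by Qb6; b8: attacked by Qb6.
Legal moves for Black: none.
Not in check and no legal moves → stalemate.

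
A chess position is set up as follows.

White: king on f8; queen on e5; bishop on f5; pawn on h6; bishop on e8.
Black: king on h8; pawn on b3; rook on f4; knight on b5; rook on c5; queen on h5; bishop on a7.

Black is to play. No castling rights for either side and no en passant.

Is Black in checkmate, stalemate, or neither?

Black to move; black king on h8.
In check: yes, from the white queen on e5.
King squares — g7: attacked by Qe5; h7: attacked by Bf5; g8: attacked by Kf8.
Legal moves for Black: Rxe5.
Black is in check but has 1 legal move → neither.

neither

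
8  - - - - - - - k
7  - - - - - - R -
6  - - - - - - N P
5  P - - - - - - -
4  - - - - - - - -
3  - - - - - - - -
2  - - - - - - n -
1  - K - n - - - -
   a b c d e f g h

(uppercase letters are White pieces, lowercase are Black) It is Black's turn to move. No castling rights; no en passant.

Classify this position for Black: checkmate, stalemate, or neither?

checkmate

Black to move; black king on h8.
In check: yes, from the white knight on g6.
King squares — g7: attacked by Ph6; h7: attacked by Rg7; g8: attacked by Rg7.
Legal moves for Black: none.
In check with no legal moves → checkmate.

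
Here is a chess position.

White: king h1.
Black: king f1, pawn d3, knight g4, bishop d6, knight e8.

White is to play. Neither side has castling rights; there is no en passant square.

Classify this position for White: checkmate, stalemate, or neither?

stalemate

White to move; white king on h1.
In check: no.
King squares — g1: attacked by Kf1; g2: attacked by Kf1; h2: attacked by Ng4.
Legal moves for White: none.
Not in check and no legal moves → stalemate.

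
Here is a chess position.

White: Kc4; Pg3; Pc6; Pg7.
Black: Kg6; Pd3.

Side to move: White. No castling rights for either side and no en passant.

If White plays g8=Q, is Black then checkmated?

no

After g8=Q: black king on g6; in check: yes, from the white queen on g8.
Black has 4 legal replies: Kh6, Kf6, Kh5, Kf5.
In check but a legal move exists → not checkmate.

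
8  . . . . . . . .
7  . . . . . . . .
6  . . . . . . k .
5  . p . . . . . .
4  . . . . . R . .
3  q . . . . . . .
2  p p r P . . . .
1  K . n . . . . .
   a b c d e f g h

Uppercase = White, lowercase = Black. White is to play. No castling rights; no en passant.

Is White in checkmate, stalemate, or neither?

White to move; white king on a1.
In check: yes, from the black pawn on b2.
King squares — b1: attacked by Pa2; a2: attacked by Nc1; b2: attacked by Rc2.
Legal moves for White: none.
In check with no legal moves → checkmate.

checkmate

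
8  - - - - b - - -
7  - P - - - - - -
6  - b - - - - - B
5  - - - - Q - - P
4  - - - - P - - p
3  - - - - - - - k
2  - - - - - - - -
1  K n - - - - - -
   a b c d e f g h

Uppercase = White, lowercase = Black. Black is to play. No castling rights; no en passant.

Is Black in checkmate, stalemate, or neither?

Black to move; black king on h3.
In check: no.
Legal moves for Black include: Bf7, Bd7, Bg6, Bc6, Bxh5, Bb5, Ba4, Bd8, Bc7, Ba7, Bc5, Ba5, Bd4+, Be3, Bf2, Bg1, Kg4, Kg2, ... (list truncated; more exist).
Black has legal moves and is not in check → neither.

neither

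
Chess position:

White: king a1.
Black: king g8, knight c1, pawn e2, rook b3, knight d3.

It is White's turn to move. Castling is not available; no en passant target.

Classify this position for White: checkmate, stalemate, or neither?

White to move; white king on a1.
In check: no.
King squares — b1: attacked by Rb3; a2: attacked by Nc1; b2: attacked by Rb3.
Legal moves for White: none.
Not in check and no legal moves → stalemate.

stalemate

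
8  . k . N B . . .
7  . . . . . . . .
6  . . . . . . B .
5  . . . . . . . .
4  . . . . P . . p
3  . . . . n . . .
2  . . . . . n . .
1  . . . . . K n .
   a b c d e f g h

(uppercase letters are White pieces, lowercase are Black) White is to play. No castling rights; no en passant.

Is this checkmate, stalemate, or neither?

White to move; white king on f1.
In check: yes, from the black knight on e3.
King squares — e1: available; g1: available; e2: attacked by Ng1; f2: available; g2: attacked by Ne3.
Legal moves for White: Kxf2, Kxg1, Ke1.
White is in check but has 3 legal moves → neither.

neither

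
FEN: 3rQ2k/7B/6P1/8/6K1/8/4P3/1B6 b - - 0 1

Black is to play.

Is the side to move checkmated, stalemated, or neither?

Black to move; black king on h8.
In check: yes, from the white queen on e8.
King squares — g7: available; h7: attacked by Pg6; g8: attacked by Bh7.
Legal moves for Black: Kg7, Rxe8.
Black is in check but has 2 legal moves → neither.

neither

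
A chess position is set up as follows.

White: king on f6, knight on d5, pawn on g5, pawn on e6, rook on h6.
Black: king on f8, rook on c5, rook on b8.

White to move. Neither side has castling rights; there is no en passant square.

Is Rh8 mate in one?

yes

After Rh8: black king on f8; in check: yes, from the white rook on h8.
King squares — e7: attacked by Nd5; f7: attacked by Pe6; g7: attacked by Kf6; e8: attacked by Rh8; g8: attacked by Rh8.
Black has no legal moves → checkmate.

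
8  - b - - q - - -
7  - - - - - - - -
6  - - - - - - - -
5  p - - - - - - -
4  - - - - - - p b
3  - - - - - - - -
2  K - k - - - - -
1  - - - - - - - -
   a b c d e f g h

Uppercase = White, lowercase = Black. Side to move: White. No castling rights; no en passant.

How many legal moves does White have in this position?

2

White to move; king on a2.
In check: no.
Legal moves: Ka3, Ka1.
Count: 2.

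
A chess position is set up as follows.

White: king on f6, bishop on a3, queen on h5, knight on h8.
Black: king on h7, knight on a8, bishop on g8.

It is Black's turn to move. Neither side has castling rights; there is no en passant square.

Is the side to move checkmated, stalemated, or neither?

Black to move; black king on h7.
In check: yes, from the white queen on h5.
King squares — g6: attacked by Qh5; h6: attacked by Qh5; g7: attacked by Kf6; g8: own bishop; h8: attacked by Qh5.
Legal moves for Black: none.
In check with no legal moves → checkmate.

checkmate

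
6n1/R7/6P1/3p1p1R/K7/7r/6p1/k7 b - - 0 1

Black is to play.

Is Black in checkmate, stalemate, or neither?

Black to move; black king on a1.
In check: no.
Legal moves for Black include: Ne7, Nh6, Nf6, Rxh5, Rh4+, Rg3, Rf3, Re3, Rd3, Rc3, Rb3, Ra3+, Rh2, Rh1, Kb2, Ka2, Kb1, f4, ... (list truncated; more exist).
Black has legal moves and is not in check → neither.

neither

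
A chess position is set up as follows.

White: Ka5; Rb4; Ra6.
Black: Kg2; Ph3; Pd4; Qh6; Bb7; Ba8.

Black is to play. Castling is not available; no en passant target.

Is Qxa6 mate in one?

yes

After Qxa6: white king on a5; in check: yes, from the black queen on a6.
King squares — a4: attacked by Qa6; b4: own rook; b5: attacked by Qa6; a6: attacked by Bb7; b6: attacked by Qa6.
White has no legal moves → checkmate.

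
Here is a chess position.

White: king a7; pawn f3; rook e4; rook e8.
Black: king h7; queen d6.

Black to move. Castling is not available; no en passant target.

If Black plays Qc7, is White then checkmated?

no

After Qc7: white king on a7; in check: yes, from the black queen on c7.
White has 2 legal replies: Ka8, Ka6.
In check but a legal move exists → not checkmate.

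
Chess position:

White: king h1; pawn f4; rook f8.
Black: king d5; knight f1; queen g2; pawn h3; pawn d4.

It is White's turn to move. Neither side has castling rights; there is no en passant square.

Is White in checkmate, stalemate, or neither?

checkmate

White to move; white king on h1.
In check: yes, from the black queen on g2.
King squares — g1: attacked by Qg2; g2: attacked by Ph3; h2: attacked by Nf1.
Legal moves for White: none.
In check with no legal moves → checkmate.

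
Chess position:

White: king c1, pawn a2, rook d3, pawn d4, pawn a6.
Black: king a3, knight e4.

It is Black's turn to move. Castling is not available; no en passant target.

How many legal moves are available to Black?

4

Black to move; king on a3.
In check: yes, from the white rook on d3.
Legal moves: Kb4, Ka4, Kxa2, Nc3.
Count: 4.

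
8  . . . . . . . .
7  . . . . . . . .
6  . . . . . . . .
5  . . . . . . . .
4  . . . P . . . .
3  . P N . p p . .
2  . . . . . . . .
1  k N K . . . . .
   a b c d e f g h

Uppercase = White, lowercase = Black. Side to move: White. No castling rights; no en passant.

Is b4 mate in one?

After b4: black king on a1; in check: no.
Black is not in check, so this cannot be checkmate.

no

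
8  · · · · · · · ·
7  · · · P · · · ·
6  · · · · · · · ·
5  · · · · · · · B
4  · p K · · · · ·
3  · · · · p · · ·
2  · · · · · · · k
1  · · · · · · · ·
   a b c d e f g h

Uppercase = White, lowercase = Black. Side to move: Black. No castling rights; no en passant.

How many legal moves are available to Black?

7

Black to move; king on h2.
In check: no.
Legal moves: Kh3, Kg3, Kg2, Kh1, Kg1, b3, e2.
Count: 7.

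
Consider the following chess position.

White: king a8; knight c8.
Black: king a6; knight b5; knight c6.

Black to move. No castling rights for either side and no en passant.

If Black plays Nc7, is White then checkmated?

yes

After Nc7: white king on a8; in check: yes, from the black knight on c7.
King squares — a7: attacked by Ka6; b7: attacked by Ka6; b8: attacked by Nc6.
White has no legal moves → checkmate.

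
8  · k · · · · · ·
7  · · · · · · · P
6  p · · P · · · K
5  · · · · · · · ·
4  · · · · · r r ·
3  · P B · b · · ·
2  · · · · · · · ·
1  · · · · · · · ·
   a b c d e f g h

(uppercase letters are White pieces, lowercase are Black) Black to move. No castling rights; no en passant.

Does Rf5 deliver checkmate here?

After Rf5: white king on h6; in check: yes, from the black bishop on e3.
King squares — g5: attacked by Be3; h5: attacked by Rf5; g6: attacked by Rg4; g7: attacked by Rg4; h7: own pawn.
White has no legal moves → checkmate.

yes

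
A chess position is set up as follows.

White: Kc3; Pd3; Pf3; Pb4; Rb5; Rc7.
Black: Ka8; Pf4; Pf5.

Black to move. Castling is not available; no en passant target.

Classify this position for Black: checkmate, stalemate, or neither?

Black to move; black king on a8.
In check: no.
King squares — a7: attacked by Rc7; b7: attacked by Rb5; b8: attacked by Rb5.
Legal moves for Black: none.
Not in check and no legal moves → stalemate.

stalemate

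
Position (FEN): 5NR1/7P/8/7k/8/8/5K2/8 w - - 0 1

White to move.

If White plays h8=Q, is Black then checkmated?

After h8=Q: black king on h5; in check: yes, from the white queen on h8.
King squares — g4: attacked by Rg8; h4: attacked by Qh8; g5: attacked by Rg8; g6: attacked by Nf8; h6: attacked by Qh8.
Black has no legal moves → checkmate.

yes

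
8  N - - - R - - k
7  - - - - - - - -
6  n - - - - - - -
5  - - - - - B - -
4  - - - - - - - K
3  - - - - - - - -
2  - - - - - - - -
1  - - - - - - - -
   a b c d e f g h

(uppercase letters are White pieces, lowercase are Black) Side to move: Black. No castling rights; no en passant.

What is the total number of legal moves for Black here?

1

Black to move; king on h8.
In check: yes, from the white rook on e8.
Legal moves: Kg7.
Count: 1.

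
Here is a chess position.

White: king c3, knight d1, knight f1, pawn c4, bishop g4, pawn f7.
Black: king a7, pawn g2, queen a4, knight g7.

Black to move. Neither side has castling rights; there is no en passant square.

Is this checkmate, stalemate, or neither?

Black to move; black king on a7.
In check: no.
Legal moves for Black include: Ne8, Ne6, Nh5, Nf5, Kb8, Ka8, Kb7, Kb6, Ka6, Qe8, Qd7, Qc6, Qa6, Qb5, Qa5+, Qxc4+, Qb4+, Qb3+, ... (list truncated; more exist).
Black has legal moves and is not in check → neither.

neither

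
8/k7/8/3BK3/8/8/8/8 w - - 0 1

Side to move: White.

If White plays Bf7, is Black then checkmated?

After Bf7: black king on a7; in check: no.
Black is not in check, so this cannot be checkmate.

no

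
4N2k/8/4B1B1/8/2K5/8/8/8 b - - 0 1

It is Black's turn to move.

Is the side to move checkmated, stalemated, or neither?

Black to move; black king on h8.
In check: no.
King squares — g7: attacked by Ne8; h7: attacked by Bg6; g8: attacked by Be6.
Legal moves for Black: none.
Not in check and no legal moves → stalemate.

stalemate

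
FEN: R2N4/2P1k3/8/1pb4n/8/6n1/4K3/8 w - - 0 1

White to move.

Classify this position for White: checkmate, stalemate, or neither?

neither

White to move; white king on e2.
In check: yes, from the black knight on g3.
King squares — d1: available; e1: available; f1: attacked by Ng3; d2: available; f2: attacked by Bc5; d3: available; e3: attacked by Bc5; f3: available.
Legal moves for White: Kf3, Kd3, Kd2, Ke1, Kd1.
White is in check but has 5 legal moves → neither.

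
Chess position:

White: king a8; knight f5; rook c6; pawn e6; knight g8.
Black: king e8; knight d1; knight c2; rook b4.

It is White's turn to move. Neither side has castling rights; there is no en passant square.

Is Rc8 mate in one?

yes

After Rc8: black king on e8; in check: yes, from the white rook on c8.
King squares — d7: attacked by Pe6; e7: attacked by Nf5; f7: attacked by Pe6; d8: attacked by Rc8; f8: attacked by Rc8.
Black has no legal moves → checkmate.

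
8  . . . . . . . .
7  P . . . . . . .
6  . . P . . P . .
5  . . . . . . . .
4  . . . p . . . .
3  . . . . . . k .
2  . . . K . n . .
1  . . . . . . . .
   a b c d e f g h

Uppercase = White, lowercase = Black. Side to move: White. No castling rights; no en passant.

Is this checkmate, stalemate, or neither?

neither

White to move; white king on d2.
In check: no.
Legal moves for White: Ke2, Kc2, Ke1, Kc1, a8=Q, a8=R, a8=B, a8=N, f7, c7.
White has 10 legal moves and is not in check → neither.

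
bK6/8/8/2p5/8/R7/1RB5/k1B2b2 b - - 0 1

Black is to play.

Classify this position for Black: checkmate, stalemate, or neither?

Black to move; black king on a1.
In check: yes, from the white rook on a3.
King squares — b1: attacked by Rb2; a2: attacked by Rb2; b2: attacked by Bc1.
Legal moves for Black: none.
In check with no legal moves → checkmate.

checkmate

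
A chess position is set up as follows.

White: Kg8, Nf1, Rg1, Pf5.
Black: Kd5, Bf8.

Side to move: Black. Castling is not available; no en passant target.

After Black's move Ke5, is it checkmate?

no

After Ke5: white king on g8; in check: no.
White is not in check, so this cannot be checkmate.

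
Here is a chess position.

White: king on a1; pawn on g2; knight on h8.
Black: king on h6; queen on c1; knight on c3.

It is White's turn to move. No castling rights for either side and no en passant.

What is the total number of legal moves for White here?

0

White to move; king on a1.
In check: yes, from the black queen on c1.
Legal moves: none.
Count: 0.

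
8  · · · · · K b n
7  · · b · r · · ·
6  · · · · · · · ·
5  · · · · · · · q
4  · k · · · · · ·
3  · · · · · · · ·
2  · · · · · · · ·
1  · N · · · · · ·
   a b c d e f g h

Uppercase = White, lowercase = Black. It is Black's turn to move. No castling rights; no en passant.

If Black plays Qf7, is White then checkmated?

yes

After Qf7: white king on f8; in check: yes, from the black queen on f7.
King squares — e7: attacked by Qf7; f7: attacked by Re7; g7: attacked by Qf7; e8: attacked by Re7; g8: attacked by Qf7.
White has no legal moves → checkmate.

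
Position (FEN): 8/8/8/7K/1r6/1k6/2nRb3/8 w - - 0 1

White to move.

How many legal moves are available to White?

White to move; king on h5.
In check: yes, from the black bishop on e2.
Legal moves: Kh6, Kg6, Kg5, Rxe2.
Count: 4.

4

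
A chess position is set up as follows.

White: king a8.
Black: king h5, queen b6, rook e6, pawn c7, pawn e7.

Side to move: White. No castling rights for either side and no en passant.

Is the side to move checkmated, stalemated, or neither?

stalemate

White to move; white king on a8.
In check: no.
King squares — a7: attacked by Qb6; b7: attacked by Qb6; b8: attacked by Qb6.
Legal moves for White: none.
Not in check and no legal moves → stalemate.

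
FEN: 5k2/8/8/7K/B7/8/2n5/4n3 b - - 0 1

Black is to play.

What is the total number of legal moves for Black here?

Black to move; king on f8.
In check: no.
Legal moves: Kg8, Kg7, Kf7, Ke7, Nd4, Nb4, Ne3, Na3, Na1, Nf3, Nd3, Ng2.
Count: 12.

12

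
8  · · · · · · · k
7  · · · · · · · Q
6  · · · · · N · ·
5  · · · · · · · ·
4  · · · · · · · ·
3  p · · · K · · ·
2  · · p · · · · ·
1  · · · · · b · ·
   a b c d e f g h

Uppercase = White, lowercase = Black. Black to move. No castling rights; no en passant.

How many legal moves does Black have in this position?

Black to move; king on h8.
In check: yes, from the white queen on h7.
Legal moves: none.
Count: 0.

0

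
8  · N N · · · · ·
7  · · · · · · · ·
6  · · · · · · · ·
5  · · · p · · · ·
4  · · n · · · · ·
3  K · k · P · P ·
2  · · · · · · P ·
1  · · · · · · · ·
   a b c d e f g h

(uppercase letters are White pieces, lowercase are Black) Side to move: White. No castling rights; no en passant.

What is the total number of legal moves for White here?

2

White to move; king on a3.
In check: yes, from the black knight on c4.
Legal moves: Ka4, Ka2.
Count: 2.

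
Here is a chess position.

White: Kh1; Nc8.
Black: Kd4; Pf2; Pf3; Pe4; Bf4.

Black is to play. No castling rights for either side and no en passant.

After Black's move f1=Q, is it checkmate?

After f1=Q: white king on h1; in check: yes, from the black queen on f1.
King squares — g1: attacked by Qf1; g2: attacked by Qf1; h2: attacked by Bf4.
White has no legal moves → checkmate.

yes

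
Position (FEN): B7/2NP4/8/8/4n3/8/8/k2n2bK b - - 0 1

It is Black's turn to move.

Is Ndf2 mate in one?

After Ndf2: white king on h1; in check: yes, from the black knight on f2.
White has 2 legal replies: Kg2, Kxg1.
In check but a legal move exists → not checkmate.

no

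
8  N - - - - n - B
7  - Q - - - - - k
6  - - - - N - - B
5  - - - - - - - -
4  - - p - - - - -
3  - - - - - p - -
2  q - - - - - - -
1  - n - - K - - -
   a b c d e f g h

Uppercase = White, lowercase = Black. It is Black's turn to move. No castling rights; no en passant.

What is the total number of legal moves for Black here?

5

Black to move; king on h7.
In check: yes, from the white queen on b7.
Legal moves: Kxh8, Kg8, Kxh6, Kg6, Nd7.
Count: 5.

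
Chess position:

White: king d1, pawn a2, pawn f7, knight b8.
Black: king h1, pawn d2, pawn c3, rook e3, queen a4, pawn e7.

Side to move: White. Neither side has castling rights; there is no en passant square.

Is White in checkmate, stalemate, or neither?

checkmate

White to move; white king on d1.
In check: yes, from the black queen on a4.
King squares — c1: attacked by Pd2; e1: attacked by Pd2; c2: attacked by Qa4; d2: attacked by Pc3; e2: attacked by Re3.
Legal moves for White: none.
In check with no legal moves → checkmate.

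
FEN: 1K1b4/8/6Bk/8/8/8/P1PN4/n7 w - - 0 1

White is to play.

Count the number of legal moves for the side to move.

21

White to move; king on b8.
In check: no.
Legal moves: Kc8, Ka8, Kb7, Ka7, Be8, Bh7, Bf7, Bh5, Bf5, Be4, Bd3, Ne4, Nc4, Nf3, Nb3, Nf1, Nb1, c3, a3, c4, a4.
Count: 21.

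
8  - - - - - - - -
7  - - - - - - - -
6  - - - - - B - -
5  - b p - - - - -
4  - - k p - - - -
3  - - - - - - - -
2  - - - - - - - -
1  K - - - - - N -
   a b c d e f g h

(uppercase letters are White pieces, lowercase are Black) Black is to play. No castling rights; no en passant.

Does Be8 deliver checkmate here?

After Be8: white king on a1; in check: no.
White is not in check, so this cannot be checkmate.

no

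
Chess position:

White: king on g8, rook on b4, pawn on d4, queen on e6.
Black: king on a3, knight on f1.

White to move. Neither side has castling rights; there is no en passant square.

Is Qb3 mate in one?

yes

After Qb3: black king on a3; in check: yes, from the white queen on b3.
King squares — a2: attacked by Qb3; b2: attacked by Qb3; b3: attacked by Rb4; a4: attacked by Qb3; b4: attacked by Qb3.
Black has no legal moves → checkmate.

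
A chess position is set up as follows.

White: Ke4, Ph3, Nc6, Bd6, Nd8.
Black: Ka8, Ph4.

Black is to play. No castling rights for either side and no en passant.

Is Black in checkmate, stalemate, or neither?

stalemate

Black to move; black king on a8.
In check: no.
King squares — a7: attacked by Nc6; b7: attacked by Nd8; b8: attacked by Nc6.
Legal moves for Black: none.
Not in check and no legal moves → stalemate.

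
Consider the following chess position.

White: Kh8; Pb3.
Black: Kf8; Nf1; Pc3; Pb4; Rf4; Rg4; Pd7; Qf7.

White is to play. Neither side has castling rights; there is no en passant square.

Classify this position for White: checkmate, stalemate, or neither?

stalemate

White to move; white king on h8.
In check: no.
King squares — g7: attacked by Rg4; h7: attacked by Qf7; g8: attacked by Rg4.
Legal moves for White: none.
Not in check and no legal moves → stalemate.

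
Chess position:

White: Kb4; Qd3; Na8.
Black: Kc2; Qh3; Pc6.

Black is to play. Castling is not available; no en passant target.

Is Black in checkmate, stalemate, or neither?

neither

Black to move; black king on c2.
In check: yes, from the white queen on d3.
Legal moves for Black: Kxd3, Kb2, Kc1, Qxd3.
Black is in check but has 4 legal moves → neither.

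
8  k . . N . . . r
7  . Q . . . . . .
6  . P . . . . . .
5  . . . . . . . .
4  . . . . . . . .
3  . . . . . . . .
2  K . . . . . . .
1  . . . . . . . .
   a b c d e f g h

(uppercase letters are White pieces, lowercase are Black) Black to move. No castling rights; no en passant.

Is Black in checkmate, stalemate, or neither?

checkmate

Black to move; black king on a8.
In check: yes, from the white queen on b7.
King squares — a7: attacked by Pb6; b7: attacked by Nd8; b8: attacked by Qb7.
Legal moves for Black: none.
In check with no legal moves → checkmate.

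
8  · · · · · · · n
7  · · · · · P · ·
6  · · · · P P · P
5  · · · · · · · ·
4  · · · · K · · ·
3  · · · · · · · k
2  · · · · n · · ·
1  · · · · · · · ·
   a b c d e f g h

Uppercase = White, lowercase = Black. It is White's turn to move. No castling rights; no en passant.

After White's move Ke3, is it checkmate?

After Ke3: black king on h3; in check: no.
Black is not in check, so this cannot be checkmate.

no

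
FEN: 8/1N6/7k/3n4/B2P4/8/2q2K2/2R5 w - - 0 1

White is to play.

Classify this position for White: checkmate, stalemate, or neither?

White to move; white king on f2.
In check: yes, from the black queen on c2.
Legal moves for White: Kg3, Kf3, Kg1, Kf1, Ke1, Bxc2, Rxc2.
White is in check but has 7 legal moves → neither.

neither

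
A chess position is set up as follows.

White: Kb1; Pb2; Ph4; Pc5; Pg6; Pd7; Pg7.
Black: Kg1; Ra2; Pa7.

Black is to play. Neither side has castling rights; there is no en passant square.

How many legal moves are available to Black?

13

Black to move; king on g1.
In check: no.
Legal moves: Ra6, Ra5, Ra4, Ra3, Rxb2+, Ra1+, Kh2, Kg2, Kf2, Kh1, Kf1, a6, a5.
Count: 13.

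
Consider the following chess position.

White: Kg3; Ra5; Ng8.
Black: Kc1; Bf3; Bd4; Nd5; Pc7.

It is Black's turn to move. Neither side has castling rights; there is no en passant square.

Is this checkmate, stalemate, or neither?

neither

Black to move; black king on c1.
In check: no.
Legal moves for Black include: Ne7, Nf6, Nb6, Nf4, Nb4, Ne3, Nc3, Bh8, Bg7, Ba7, Bf6, Bb6, Be5+, Bc5, Be3, Bc3, Bf2+, Bb2, ... (list truncated; more exist).
Black has legal moves and is not in check → neither.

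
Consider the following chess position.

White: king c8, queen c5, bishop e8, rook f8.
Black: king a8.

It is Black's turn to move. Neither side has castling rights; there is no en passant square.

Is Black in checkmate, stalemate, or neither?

Black to move; black king on a8.
In check: no.
King squares — a7: attacked by Qc5; b7: attacked by Kc8; b8: attacked by Kc8.
Legal moves for Black: none.
Not in check and no legal moves → stalemate.

stalemate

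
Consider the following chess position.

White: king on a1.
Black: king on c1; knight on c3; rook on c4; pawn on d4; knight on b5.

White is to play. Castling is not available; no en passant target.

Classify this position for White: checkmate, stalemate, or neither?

White to move; white king on a1.
In check: no.
King squares — b1: attacked by Kc1; a2: attacked by Nc3; b2: attacked by Kc1.
Legal moves for White: none.
Not in check and no legal moves → stalemate.

stalemate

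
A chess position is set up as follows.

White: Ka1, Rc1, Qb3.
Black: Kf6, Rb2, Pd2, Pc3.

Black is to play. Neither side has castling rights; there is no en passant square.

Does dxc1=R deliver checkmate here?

After dxc1=R: white king on a1; in check: yes, from the black rook on c1.
King squares — b1: attacked by Rc1; a2: attacked by Rb2; b2: attacked by Pc3.
White has no legal moves → checkmate.

yes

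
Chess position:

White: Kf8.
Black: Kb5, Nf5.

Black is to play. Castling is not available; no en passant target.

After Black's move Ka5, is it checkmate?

After Ka5: white king on f8; in check: no.
White is not in check, so this cannot be checkmate.

no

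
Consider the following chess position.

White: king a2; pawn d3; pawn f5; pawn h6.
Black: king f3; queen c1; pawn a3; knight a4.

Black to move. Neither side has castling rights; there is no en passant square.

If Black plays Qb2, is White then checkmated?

yes

After Qb2: white king on a2; in check: yes, from the black queen on b2.
King squares — a1: attacked by Qb2; b1: attacked by Qb2; b2: attacked by Pa3; a3: attacked by Qb2; b3: attacked by Qb2.
White has no legal moves → checkmate.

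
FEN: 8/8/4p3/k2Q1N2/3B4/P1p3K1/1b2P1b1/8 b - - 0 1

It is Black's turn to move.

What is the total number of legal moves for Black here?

Black to move; king on a5.
In check: yes, from the white queen on d5.
Legal moves: Ka6, Ka4, Bxd5, exd5.
Count: 4.

4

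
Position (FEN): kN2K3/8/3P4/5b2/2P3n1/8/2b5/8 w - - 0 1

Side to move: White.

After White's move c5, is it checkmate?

After c5: black king on a8; in check: no.
Black is not in check, so this cannot be checkmate.

no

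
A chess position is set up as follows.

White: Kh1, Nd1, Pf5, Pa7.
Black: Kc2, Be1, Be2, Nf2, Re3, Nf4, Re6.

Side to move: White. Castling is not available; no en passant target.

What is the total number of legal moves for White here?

3

White to move; king on h1.
In check: yes, from the black knight on f2.
Legal moves: Kh2, Kg1, Nxf2.
Count: 3.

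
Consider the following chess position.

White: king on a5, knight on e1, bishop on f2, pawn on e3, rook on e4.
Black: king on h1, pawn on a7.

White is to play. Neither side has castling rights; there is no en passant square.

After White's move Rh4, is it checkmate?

After Rh4: black king on h1; in check: yes, from the white rook on h4.
King squares — g1: attacked by Bf2; g2: attacked by Ne1; h2: attacked by Rh4.
Black has no legal moves → checkmate.

yes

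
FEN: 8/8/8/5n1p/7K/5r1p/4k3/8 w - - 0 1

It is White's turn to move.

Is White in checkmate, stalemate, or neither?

White to move; white king on h4.
In check: yes, from the black knight on f5.
King squares — g3: attacked by Rf3; h3: attacked by Rf3; g4: attacked by Ph5; g5: available; h5: available.
Legal moves for White: Kxh5, Kg5.
White is in check but has 2 legal moves → neither.

neither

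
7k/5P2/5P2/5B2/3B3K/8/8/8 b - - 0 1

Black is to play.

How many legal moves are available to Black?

0

Black to move; king on h8.
In check: no.
Legal moves: none.
Count: 0.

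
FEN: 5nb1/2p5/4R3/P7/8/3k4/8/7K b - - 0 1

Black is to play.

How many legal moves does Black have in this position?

Black to move; king on d3.
In check: no.
Legal moves: Bh7, Bf7, Bxe6, Nh7, Nd7, Ng6, Nxe6, Kd4, Kc4, Kc3, Kd2, Kc2, c6, c5.
Count: 14.

14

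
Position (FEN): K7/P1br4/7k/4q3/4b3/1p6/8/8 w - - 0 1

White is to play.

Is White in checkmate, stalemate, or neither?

White to move; white king on a8.
In check: yes, from the black bishop on e4.
King squares — a7: own pawn; b7: attacked by Be4; b8: attacked by Bc7.
Legal moves for White: none.
In check with no legal moves → checkmate.

checkmate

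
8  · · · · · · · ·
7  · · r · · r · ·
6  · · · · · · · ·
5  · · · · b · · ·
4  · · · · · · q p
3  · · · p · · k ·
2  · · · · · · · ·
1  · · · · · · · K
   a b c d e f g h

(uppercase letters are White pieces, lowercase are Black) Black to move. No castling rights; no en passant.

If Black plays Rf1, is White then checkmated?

yes

After Rf1: white king on h1; in check: yes, from the black rook on f1.
King squares — g1: attacked by Rf1; g2: attacked by Kg3; h2: attacked by Kg3.
White has no legal moves → checkmate.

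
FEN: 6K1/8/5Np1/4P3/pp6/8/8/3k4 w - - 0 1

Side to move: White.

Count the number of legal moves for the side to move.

White to move; king on g8.
In check: no.
Legal moves: Kh8, Kf8, Kh7, Kg7, Kf7, Ne8, Nh7, Nd7, Nh5, Nd5, Ng4, Ne4, e6.
Count: 13.

13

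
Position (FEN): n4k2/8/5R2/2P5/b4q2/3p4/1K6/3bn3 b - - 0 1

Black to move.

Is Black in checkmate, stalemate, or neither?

Black to move; black king on f8.
In check: yes, from the white rook on f6.
King squares — e7: available; f7: attacked by Rf6; g7: available; e8: available; g8: available.
Legal moves for Black: Kg8, Ke8, Kg7, Ke7, Qxf6+.
Black is in check but has 5 legal moves → neither.

neither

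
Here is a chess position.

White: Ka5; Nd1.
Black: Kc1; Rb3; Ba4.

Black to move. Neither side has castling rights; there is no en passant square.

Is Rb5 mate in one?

After Rb5: white king on a5; in check: yes, from the black rook on b5.
White has 2 legal replies: Ka6, Kxa4.
In check but a legal move exists → not checkmate.

no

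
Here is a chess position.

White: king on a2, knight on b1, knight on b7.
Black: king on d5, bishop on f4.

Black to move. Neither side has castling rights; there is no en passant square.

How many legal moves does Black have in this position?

Black to move; king on d5.
In check: no.
Legal moves: Ke6, Kc6, Ke5, Ke4, Kd4, Kc4, Bb8, Bc7, Bh6, Bd6, Bg5, Be5, Bg3, Be3, Bh2, Bd2, Bc1.
Count: 17.

17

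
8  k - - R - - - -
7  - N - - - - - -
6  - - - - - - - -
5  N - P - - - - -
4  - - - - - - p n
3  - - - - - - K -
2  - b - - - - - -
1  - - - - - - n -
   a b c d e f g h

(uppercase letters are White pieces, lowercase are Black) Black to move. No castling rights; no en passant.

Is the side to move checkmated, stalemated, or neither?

Black to move; black king on a8.
In check: yes, from the white rook on d8.
King squares — a7: available; b7: attacked by Na5; b8: attacked by Rd8.
Legal moves for Black: Ka7.
Black is in check but has 1 legal move → neither.

neither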